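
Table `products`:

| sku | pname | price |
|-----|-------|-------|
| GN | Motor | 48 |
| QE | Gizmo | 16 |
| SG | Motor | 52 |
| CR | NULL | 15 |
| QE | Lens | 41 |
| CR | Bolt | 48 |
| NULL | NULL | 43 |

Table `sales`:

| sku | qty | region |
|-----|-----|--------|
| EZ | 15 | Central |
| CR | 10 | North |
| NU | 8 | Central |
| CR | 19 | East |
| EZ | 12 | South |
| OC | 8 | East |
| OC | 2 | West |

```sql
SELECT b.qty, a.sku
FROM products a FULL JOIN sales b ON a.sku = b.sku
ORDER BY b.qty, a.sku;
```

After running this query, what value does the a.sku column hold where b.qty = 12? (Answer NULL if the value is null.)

FULL OUTER JOIN keeps every row from both sides; unmatched rows get NULL for the other side's columns.
Matching on a.sku = b.sku. A NULL in a compared column never satisfies the condition.
- sku=GN: no b row matches, row kept with b columns NULL.
- sku=QE: no b row matches, row kept with b columns NULL.
- sku=SG: no b row matches, row kept with b columns NULL.
- sku=CR: 2 matching b row(s), so 2 row(s) emitted.
- sku=QE: no b row matches, row kept with b columns NULL.
- sku=CR: 2 matching b row(s), so 2 row(s) emitted.
- sku=NULL: no b row matches, row kept with b columns NULL.
- 5 row(s) from b found no a partner → padded with NULL.

NULL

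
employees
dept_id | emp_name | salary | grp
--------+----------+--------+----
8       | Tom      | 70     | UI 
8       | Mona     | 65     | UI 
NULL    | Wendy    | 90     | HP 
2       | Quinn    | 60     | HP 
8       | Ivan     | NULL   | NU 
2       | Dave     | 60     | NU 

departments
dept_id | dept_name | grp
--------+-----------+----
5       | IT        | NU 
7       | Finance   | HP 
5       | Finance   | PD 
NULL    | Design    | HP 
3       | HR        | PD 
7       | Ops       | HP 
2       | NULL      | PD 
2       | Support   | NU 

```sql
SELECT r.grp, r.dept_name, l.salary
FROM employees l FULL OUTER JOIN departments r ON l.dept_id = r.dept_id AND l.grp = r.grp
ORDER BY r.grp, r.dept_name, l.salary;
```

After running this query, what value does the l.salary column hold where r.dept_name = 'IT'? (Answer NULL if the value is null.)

FULL OUTER JOIN keeps every row from both sides; unmatched rows get NULL for the other side's columns.
Matching on l.dept_id = r.dept_id AND l.grp = r.grp. A NULL in a compared column never satisfies the condition.
- dept_id=8, grp=UI: no r row matches, row kept with r columns NULL.
- dept_id=8, grp=UI: no r row matches, row kept with r columns NULL.
- dept_id=NULL, grp=HP: no r row matches, row kept with r columns NULL.
- dept_id=2, grp=HP: no r row matches, row kept with r columns NULL.
- dept_id=8, grp=NU: no r row matches, row kept with r columns NULL.
- dept_id=2, grp=NU: 1 matching r row(s), so 1 row(s) emitted.
- plus 7 unmatched r row(s), each kept with NULL l columns.

NULL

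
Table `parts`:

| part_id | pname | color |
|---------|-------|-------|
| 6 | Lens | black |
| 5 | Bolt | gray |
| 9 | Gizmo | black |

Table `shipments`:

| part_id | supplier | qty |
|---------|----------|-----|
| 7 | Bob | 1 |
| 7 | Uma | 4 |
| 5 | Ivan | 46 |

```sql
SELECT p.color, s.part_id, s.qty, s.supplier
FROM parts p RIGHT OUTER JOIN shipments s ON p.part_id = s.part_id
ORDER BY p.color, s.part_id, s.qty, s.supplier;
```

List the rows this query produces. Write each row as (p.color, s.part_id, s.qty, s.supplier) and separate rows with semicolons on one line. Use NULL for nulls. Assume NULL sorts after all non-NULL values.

RIGHT JOIN keeps every row from `shipments`; unmatched rows get NULL for `parts`'s columns.
Matching on p.part_id = s.part_id.
- part_id=6: no matching s row.
- part_id=5: 1 matching s row(s), so 1 row(s) emitted.
- part_id=9: no matching s row.
- 2 row(s) from s found no p partner → padded with NULL.
After projecting and ordering:
p.color | s.part_id | s.qty | s.supplier
gray | 5 | 46 | Ivan
NULL | 7 | 1 | Bob
NULL | 7 | 4 | Uma

(gray, 5, 46, Ivan); (NULL, 7, 1, Bob); (NULL, 7, 4, Uma)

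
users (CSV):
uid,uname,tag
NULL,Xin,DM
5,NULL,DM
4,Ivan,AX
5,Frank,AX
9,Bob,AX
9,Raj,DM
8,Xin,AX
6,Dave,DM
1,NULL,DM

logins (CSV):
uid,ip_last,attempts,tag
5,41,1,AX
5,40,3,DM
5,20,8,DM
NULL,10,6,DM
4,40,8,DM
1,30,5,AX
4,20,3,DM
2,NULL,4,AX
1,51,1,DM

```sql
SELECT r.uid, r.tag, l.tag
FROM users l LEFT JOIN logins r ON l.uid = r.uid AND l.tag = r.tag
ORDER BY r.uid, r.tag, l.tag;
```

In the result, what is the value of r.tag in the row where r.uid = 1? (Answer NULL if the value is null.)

DM

LEFT JOIN keeps every row from `users`; unmatched rows get NULL for `logins`'s columns.
Matching on l.uid = r.uid AND l.tag = r.tag. A NULL in a compared column never satisfies the condition.
- uid=NULL, tag=DM: no r row matches, row kept with r columns NULL.
- uid=5, tag=DM: 2 matching r row(s), so 2 row(s) emitted.
- uid=4, tag=AX: no r row matches, row kept with r columns NULL.
- uid=5, tag=AX: 1 matching r row(s), so 1 row(s) emitted.
- uid=9, tag=AX: no r row matches, row kept with r columns NULL.
- uid=9, tag=DM: no r row matches, row kept with r columns NULL.
- uid=8, tag=AX: no r row matches, row kept with r columns NULL.
- uid=6, tag=DM: no r row matches, row kept with r columns NULL.
- uid=1, tag=DM: 1 matching r row(s), so 1 row(s) emitted.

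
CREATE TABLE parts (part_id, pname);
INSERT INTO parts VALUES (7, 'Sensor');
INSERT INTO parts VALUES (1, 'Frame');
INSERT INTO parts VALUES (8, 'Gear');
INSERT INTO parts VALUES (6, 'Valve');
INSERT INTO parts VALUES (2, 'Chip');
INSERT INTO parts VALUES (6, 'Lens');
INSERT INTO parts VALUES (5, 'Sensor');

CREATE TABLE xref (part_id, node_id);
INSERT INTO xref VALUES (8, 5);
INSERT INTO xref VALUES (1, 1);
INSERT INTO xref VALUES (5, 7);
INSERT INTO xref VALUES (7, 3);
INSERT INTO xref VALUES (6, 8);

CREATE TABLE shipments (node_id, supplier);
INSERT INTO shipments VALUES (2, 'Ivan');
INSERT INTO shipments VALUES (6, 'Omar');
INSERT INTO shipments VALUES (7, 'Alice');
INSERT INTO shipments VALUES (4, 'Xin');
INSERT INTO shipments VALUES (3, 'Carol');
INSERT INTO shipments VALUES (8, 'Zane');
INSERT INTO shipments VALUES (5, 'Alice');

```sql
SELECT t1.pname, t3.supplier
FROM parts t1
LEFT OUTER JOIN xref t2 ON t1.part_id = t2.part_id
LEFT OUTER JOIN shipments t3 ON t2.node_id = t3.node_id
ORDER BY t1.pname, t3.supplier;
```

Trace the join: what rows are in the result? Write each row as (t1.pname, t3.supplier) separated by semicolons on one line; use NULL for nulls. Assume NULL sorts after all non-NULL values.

(Chip, NULL); (Frame, NULL); (Gear, Alice); (Lens, Zane); (Sensor, Alice); (Sensor, Carol); (Valve, Zane)

Evaluate left to right. First `parts t1 LEFT JOIN xref t2` on part_id: 7 row(s).
Then LEFT JOIN `shipments t3` on node_id: each of those 7 rows is kept; rows whose t2.node_id has no match in t3 get NULL for t3's columns.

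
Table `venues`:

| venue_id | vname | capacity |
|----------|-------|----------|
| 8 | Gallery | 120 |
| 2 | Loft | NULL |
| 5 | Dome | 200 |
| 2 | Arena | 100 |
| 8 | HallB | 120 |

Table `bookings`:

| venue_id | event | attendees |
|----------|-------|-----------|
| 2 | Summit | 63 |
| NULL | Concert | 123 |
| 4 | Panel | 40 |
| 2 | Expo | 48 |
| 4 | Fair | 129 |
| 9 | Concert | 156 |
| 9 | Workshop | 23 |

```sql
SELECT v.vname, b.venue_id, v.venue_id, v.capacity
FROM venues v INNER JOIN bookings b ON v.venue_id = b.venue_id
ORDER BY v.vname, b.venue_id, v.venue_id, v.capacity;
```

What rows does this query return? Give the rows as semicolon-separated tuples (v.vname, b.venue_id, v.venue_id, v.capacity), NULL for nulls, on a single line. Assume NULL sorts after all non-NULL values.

(Arena, 2, 2, 100); (Arena, 2, 2, 100); (Loft, 2, 2, NULL); (Loft, 2, 2, NULL)

INNER JOIN keeps only pairs where the ON condition holds.
Matching on v.venue_id = b.venue_id. A NULL in a compared column never satisfies the condition.
- v[0] venue_id=8 → no match; dropped.
- v[1] venue_id=2 → 2 match(es) in b → 2 row(s).
- v[2] venue_id=5 → no match; dropped.
- v[3] venue_id=2 → 2 match(es) in b → 2 row(s).
- v[4] venue_id=8 → no match; dropped.
After projecting and ordering:
v.vname | b.venue_id | v.venue_id | v.capacity
Arena | 2 | 2 | 100
Arena | 2 | 2 | 100
Loft | 2 | 2 | NULL
Loft | 2 | 2 | NULL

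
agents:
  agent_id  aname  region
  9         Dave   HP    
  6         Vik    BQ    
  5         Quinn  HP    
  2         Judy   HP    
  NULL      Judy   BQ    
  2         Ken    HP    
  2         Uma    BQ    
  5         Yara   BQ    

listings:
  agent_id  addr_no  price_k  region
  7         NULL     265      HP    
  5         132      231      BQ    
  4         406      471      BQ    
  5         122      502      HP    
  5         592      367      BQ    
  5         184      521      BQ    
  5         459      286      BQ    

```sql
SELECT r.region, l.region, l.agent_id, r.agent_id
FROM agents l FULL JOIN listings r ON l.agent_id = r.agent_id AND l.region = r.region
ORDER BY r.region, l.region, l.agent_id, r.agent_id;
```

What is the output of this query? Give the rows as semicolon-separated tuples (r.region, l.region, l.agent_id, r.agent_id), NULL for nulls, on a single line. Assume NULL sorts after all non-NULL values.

FULL OUTER JOIN keeps every row from both sides; unmatched rows get NULL for the other side's columns.
Matching on l.agent_id = r.agent_id AND l.region = r.region. A NULL in a compared column never satisfies the condition.
- l (agent_id=9, region=HP) has no partner → padded with NULL.
- l (agent_id=6, region=BQ) has no partner → padded with NULL.
- l (agent_id=5, region=HP) pairs with 1 row(s) of r.
- l (agent_id=2, region=HP) has no partner → padded with NULL.
- l (agent_id=NULL, region=BQ) has no partner → padded with NULL.
- l (agent_id=2, region=HP) has no partner → padded with NULL.
- l (agent_id=2, region=BQ) has no partner → padded with NULL.
- l (agent_id=5, region=BQ) pairs with 4 row(s) of r.
- 2 row(s) from r found no l partner → padded with NULL.

(BQ, BQ, 5, 5); (BQ, BQ, 5, 5); (BQ, BQ, 5, 5); (BQ, BQ, 5, 5); (BQ, NULL, NULL, 4); (HP, HP, 5, 5); (HP, NULL, NULL, 7); (NULL, BQ, 2, NULL); (NULL, BQ, 6, NULL); (NULL, BQ, NULL, NULL); (NULL, HP, 2, NULL); (NULL, HP, 2, NULL); (NULL, HP, 9, NULL)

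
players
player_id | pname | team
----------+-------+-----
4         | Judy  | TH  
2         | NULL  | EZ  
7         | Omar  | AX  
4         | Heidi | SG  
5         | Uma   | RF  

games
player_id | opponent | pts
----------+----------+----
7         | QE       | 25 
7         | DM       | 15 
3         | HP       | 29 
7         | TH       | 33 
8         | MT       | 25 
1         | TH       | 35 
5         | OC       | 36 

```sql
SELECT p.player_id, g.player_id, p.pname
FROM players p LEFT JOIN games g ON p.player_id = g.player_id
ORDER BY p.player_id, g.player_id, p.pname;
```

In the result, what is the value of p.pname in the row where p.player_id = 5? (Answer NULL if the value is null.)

Uma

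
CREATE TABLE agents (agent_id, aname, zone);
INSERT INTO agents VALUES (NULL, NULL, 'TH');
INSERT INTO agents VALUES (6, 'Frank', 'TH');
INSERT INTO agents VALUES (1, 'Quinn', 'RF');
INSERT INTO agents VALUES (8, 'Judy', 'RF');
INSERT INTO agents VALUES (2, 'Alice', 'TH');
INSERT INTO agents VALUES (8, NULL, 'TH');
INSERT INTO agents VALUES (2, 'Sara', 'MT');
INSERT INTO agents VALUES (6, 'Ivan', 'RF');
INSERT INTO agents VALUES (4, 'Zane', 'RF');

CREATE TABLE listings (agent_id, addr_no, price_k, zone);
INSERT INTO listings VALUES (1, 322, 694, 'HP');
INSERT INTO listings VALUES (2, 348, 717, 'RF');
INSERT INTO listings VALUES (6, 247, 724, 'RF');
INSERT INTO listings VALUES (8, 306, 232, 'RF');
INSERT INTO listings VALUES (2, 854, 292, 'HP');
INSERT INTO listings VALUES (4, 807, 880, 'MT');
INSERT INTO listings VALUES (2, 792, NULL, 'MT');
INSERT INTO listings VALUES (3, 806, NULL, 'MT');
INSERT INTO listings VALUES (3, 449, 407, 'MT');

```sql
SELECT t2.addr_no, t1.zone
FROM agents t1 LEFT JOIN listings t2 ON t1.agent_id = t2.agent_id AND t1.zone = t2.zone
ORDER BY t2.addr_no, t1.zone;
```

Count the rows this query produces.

LEFT JOIN keeps every row from `agents`; unmatched rows get NULL for `listings`'s columns.
Matching on t1.agent_id = t2.agent_id AND t1.zone = t2.zone. A NULL in a compared column never satisfies the condition.
- t1[0] agent_id=NULL, zone=TH → no match; kept with NULLs on the t2 side.
- t1[1] agent_id=6, zone=TH → no match; kept with NULLs on the t2 side.
- t1[2] agent_id=1, zone=RF → no match; kept with NULLs on the t2 side.
- t1[3] agent_id=8, zone=RF → 1 match(es) in t2 → 1 row(s).
- t1[4] agent_id=2, zone=TH → no match; kept with NULLs on the t2 side.
- t1[5] agent_id=8, zone=TH → no match; kept with NULLs on the t2 side.
- t1[6] agent_id=2, zone=MT → 1 match(es) in t2 → 1 row(s).
- t1[7] agent_id=6, zone=RF → 1 match(es) in t2 → 1 row(s).
- t1[8] agent_id=4, zone=RF → no match; kept with NULLs on the t2 side.
Total: 3 matched + 6 padded = 9 rows.

9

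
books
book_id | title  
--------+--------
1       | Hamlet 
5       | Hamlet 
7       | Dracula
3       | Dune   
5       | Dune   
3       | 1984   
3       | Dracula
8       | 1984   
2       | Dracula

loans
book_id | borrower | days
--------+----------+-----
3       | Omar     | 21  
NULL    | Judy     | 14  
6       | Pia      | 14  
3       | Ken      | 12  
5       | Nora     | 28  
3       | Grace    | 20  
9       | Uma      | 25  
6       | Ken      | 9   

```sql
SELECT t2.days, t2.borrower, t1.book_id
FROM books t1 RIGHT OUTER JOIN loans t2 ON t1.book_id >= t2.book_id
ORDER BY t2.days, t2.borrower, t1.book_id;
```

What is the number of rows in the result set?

31

RIGHT JOIN keeps every row from `loans`; unmatched rows get NULL for `books`'s columns.
Matching on t1.book_id >= t2.book_id. A NULL in a compared column never satisfies the condition.
Matched pairs: 29; unmatched t2 rows kept: 2.
Total: 29 matched + 2 padded = 31 rows.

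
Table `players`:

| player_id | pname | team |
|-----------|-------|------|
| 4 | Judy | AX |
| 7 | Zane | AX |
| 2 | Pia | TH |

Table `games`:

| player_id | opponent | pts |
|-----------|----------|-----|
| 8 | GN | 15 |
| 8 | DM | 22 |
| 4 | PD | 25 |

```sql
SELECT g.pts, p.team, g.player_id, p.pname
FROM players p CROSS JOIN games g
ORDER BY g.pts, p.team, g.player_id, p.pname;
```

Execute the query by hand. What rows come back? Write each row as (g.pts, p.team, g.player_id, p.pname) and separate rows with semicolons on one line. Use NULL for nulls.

CROSS JOIN pairs every row of `players` with every row of `games`: 3 × 3 = 9 rows.
After projecting and ordering:
g.pts | p.team | g.player_id | p.pname
15 | AX | 8 | Judy
15 | AX | 8 | Zane
15 | TH | 8 | Pia
22 | AX | 8 | Judy
22 | AX | 8 | Zane
22 | TH | 8 | Pia
25 | AX | 4 | Judy
25 | AX | 4 | Zane
25 | TH | 4 | Pia

(15, AX, 8, Judy); (15, AX, 8, Zane); (15, TH, 8, Pia); (22, AX, 8, Judy); (22, AX, 8, Zane); (22, TH, 8, Pia); (25, AX, 4, Judy); (25, AX, 4, Zane); (25, TH, 4, Pia)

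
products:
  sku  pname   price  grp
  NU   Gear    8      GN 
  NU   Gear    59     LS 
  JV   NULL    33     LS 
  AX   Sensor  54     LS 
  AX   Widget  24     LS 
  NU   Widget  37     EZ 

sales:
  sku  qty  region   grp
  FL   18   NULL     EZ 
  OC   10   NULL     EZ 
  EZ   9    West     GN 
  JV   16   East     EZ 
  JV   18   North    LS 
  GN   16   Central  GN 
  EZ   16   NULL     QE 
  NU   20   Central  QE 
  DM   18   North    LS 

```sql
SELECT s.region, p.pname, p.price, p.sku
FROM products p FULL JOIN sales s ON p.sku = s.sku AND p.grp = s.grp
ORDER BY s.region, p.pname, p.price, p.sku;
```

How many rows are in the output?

14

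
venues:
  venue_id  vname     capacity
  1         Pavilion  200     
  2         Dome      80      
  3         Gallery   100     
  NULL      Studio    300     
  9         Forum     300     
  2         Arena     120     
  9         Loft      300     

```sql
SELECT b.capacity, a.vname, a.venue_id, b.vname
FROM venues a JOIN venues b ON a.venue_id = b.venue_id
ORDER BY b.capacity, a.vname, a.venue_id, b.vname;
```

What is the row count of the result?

10

INNER JOIN keeps only pairs where the ON condition holds.
Matching on a.venue_id = b.venue_id. A NULL in a compared column never satisfies the condition.
Matched pairs: 10.
Total: 10 rows.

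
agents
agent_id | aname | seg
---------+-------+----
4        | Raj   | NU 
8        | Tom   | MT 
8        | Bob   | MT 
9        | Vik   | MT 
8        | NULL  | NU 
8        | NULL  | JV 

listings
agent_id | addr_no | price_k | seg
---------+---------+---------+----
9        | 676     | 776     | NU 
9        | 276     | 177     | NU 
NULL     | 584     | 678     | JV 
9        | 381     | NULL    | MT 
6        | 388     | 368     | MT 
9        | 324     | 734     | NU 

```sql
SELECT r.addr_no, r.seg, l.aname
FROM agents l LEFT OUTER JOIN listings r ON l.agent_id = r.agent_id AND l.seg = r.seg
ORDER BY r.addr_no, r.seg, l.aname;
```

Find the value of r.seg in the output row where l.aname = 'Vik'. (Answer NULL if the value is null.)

MT

LEFT JOIN keeps every row from `agents`; unmatched rows get NULL for `listings`'s columns.
Matching on l.agent_id = r.agent_id AND l.seg = r.seg. A NULL in a compared column never satisfies the condition.
- l row (agent_id=4, seg=NU): no match → kept, r columns NULL.
- l row (agent_id=8, seg=MT): no match → kept, r columns NULL.
- l row (agent_id=8, seg=MT): no match → kept, r columns NULL.
- l row (agent_id=9, seg=MT): matches 1 r row(s) → 1 output row(s).
- l row (agent_id=8, seg=NU): no match → kept, r columns NULL.
- l row (agent_id=8, seg=JV): no match → kept, r columns NULL.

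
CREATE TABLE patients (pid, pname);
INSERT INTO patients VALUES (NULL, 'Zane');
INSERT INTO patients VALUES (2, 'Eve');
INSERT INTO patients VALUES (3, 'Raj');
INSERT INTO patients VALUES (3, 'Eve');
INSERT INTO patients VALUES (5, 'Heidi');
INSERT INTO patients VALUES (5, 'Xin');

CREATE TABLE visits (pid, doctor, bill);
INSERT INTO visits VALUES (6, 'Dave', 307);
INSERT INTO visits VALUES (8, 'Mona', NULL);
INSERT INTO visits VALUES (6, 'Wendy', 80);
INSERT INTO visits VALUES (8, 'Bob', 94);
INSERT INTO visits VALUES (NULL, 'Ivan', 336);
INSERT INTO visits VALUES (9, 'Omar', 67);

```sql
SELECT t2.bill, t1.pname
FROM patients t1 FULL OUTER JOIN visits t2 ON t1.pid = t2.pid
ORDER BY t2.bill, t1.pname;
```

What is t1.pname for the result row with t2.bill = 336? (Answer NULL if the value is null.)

FULL OUTER JOIN keeps every row from both sides; unmatched rows get NULL for the other side's columns.
Matching on t1.pid = t2.pid. A NULL in a compared column never satisfies the condition.
- t1 row (pid=NULL): no match → kept, t2 columns NULL.
- t1 row (pid=2): no match → kept, t2 columns NULL.
- t1 row (pid=3): no match → kept, t2 columns NULL.
- t1 row (pid=3): no match → kept, t2 columns NULL.
- t1 row (pid=5): no match → kept, t2 columns NULL.
- t1 row (pid=5): no match → kept, t2 columns NULL.
- 6 row(s) from t2 found no t1 partner → padded with NULL.

NULL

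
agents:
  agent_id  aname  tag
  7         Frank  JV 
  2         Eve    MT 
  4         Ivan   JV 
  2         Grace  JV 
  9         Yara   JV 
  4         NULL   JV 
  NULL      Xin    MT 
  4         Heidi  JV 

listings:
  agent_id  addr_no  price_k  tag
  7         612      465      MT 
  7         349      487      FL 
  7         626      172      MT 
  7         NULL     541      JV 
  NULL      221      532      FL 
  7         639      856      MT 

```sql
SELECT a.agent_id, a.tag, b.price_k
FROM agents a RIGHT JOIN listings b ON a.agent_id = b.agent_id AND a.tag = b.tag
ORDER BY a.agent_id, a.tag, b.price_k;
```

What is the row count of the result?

RIGHT JOIN keeps every row from `listings`; unmatched rows get NULL for `agents`'s columns.
Matching on a.agent_id = b.agent_id AND a.tag = b.tag. A NULL in a compared column never satisfies the condition.
Matched pairs: 1; unmatched b rows kept: 5.
Total: 1 matched + 5 padded = 6 rows.

6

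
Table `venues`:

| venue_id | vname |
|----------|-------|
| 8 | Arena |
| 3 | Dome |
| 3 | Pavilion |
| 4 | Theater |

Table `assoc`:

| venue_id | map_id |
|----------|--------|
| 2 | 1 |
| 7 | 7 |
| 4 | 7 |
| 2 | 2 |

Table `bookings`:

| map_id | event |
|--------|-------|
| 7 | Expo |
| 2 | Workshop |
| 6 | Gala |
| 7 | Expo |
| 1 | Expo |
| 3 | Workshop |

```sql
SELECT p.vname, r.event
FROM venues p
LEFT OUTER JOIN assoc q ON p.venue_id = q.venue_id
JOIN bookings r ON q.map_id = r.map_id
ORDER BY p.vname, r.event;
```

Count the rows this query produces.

2

Joins associate left-to-right: venues LEFT JOIN assoc on venue_id gives 4 intermediate row(s).
Then INNER JOIN `bookings r` on map_id: keep only rows whose q.map_id appears in r.
Result: 2 row(s).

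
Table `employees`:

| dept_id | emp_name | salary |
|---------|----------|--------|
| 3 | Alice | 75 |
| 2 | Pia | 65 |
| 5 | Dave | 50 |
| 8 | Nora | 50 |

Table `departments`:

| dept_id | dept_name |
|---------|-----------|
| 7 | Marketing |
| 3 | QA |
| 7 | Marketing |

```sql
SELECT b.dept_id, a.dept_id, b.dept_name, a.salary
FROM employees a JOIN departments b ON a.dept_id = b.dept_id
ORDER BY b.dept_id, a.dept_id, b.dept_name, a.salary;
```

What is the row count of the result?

1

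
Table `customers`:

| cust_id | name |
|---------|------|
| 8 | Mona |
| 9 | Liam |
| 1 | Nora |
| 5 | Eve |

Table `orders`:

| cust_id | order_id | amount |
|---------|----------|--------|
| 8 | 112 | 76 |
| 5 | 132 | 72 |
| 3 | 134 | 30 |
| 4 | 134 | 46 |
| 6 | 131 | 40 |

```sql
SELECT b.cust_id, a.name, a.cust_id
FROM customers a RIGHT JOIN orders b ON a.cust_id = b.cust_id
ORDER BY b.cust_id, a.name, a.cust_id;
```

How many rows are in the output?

RIGHT JOIN keeps every row from `orders`; unmatched rows get NULL for `customers`'s columns.
Matching on a.cust_id = b.cust_id.
Matched pairs: 2; unmatched b rows kept: 3.
Total: 2 matched + 3 padded = 5 rows.

5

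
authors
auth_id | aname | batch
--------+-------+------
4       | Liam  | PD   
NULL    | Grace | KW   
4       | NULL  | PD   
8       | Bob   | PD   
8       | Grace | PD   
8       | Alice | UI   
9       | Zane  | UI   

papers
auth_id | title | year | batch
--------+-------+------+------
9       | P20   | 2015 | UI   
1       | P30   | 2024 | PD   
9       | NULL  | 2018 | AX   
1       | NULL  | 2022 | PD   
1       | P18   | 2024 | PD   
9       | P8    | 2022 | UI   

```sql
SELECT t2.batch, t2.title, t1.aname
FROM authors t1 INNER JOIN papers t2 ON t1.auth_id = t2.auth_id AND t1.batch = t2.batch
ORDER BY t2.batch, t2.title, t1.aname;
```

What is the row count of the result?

2

INNER JOIN keeps only pairs where the ON condition holds.
Matching on t1.auth_id = t2.auth_id AND t1.batch = t2.batch. A NULL in a compared column never satisfies the condition.
- t1 row (auth_id=4, batch=PD): no match → dropped.
- t1 row (auth_id=NULL, batch=KW): no match → dropped.
- t1 row (auth_id=4, batch=PD): no match → dropped.
- t1 row (auth_id=8, batch=PD): no match → dropped.
- t1 row (auth_id=8, batch=PD): no match → dropped.
- t1 row (auth_id=8, batch=UI): no match → dropped.
- t1 row (auth_id=9, batch=UI): matches 2 t2 row(s) → 2 output row(s).
Total: 2 rows.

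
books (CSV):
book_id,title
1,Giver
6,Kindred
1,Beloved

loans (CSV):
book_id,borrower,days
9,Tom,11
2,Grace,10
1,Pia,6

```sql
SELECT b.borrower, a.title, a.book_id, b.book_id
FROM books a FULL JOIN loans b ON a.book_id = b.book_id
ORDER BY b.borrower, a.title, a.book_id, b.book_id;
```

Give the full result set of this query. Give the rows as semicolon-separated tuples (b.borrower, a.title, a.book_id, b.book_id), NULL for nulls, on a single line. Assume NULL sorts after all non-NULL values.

FULL OUTER JOIN keeps every row from both sides; unmatched rows get NULL for the other side's columns.
Matching on a.book_id = b.book_id.
- book_id=1: 1 matching b row(s), so 1 row(s) emitted.
- book_id=6: no b row matches, row kept with b columns NULL.
- book_id=1: 1 matching b row(s), so 1 row(s) emitted.
- 2 b row(s) had no a match → kept, a columns NULL.
After projecting and ordering:
b.borrower | a.title | a.book_id | b.book_id
Grace | NULL | NULL | 2
Pia | Beloved | 1 | 1
Pia | Giver | 1 | 1
Tom | NULL | NULL | 9
NULL | Kindred | 6 | NULL

(Grace, NULL, NULL, 2); (Pia, Beloved, 1, 1); (Pia, Giver, 1, 1); (Tom, NULL, NULL, 9); (NULL, Kindred, 6, NULL)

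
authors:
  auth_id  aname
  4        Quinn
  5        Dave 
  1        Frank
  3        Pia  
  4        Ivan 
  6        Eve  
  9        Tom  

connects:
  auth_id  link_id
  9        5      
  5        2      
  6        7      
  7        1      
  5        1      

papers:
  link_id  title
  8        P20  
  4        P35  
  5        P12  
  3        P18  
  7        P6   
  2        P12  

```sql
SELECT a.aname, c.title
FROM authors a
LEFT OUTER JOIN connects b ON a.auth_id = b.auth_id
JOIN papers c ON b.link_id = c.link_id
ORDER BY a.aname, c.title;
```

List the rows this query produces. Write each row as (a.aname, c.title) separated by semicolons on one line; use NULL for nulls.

Step 1 — a LEFT JOIN b on auth_id → 8 row(s).
Then INNER JOIN `papers c` on link_id: keep only rows whose b.link_id appears in c.

(Dave, P12); (Eve, P6); (Tom, P12)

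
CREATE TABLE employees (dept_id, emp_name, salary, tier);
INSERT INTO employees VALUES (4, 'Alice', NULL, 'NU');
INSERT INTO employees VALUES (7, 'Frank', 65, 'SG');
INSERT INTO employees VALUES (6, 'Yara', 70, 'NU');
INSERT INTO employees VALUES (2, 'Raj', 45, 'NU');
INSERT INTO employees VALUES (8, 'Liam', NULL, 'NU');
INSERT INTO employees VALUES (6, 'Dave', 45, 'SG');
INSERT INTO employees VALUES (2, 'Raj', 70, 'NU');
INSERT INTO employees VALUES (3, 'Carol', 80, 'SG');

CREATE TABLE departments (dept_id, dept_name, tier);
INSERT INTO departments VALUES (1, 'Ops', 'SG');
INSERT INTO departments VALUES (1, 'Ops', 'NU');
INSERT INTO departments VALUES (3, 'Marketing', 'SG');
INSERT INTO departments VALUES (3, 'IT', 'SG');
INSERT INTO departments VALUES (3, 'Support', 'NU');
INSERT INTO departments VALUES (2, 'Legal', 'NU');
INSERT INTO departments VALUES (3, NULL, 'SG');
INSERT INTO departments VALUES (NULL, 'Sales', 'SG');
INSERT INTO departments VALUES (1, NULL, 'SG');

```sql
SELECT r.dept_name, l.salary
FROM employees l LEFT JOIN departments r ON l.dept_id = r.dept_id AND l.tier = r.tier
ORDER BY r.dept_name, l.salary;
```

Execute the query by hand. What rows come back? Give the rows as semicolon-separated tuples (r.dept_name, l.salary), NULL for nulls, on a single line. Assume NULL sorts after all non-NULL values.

LEFT JOIN keeps every row from `employees`; unmatched rows get NULL for `departments`'s columns.
Matching on l.dept_id = r.dept_id AND l.tier = r.tier. A NULL in a compared column never satisfies the condition.
Matched pairs: 5; unmatched l rows kept: 5.

(IT, 80); (Legal, 45); (Legal, 70); (Marketing, 80); (NULL, 45); (NULL, 65); (NULL, 70); (NULL, 80); (NULL, NULL); (NULL, NULL)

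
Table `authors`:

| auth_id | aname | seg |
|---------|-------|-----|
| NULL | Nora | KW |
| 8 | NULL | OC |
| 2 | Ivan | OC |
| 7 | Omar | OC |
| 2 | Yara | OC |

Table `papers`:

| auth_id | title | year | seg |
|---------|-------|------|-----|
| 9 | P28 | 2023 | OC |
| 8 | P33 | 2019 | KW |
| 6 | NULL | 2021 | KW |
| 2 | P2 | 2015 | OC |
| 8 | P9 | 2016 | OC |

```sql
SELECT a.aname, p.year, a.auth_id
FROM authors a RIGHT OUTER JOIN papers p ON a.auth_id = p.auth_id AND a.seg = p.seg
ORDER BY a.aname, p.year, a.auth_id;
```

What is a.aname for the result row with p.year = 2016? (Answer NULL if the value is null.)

NULL

RIGHT JOIN keeps every row from `papers`; unmatched rows get NULL for `authors`'s columns.
Matching on a.auth_id = p.auth_id AND a.seg = p.seg. A NULL in a compared column never satisfies the condition.
Matched pairs: 3; unmatched p rows kept: 3.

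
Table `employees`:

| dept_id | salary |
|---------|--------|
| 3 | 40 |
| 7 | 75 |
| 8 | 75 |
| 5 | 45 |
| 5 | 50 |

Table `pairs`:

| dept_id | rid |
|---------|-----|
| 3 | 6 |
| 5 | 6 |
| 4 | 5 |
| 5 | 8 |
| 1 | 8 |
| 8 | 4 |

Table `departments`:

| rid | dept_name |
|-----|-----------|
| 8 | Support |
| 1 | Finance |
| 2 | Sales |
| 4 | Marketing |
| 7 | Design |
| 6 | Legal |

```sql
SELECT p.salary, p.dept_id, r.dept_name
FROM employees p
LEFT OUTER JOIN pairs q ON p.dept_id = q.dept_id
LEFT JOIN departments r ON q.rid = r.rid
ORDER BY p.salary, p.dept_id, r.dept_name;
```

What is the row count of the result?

7

Evaluate left to right. First `employees p LEFT JOIN pairs q` on dept_id: 7 row(s).
Then LEFT JOIN `departments r` on rid: each of those 7 rows is kept; rows whose q.rid has no match in r get NULL for r's columns.
Result: 7 row(s).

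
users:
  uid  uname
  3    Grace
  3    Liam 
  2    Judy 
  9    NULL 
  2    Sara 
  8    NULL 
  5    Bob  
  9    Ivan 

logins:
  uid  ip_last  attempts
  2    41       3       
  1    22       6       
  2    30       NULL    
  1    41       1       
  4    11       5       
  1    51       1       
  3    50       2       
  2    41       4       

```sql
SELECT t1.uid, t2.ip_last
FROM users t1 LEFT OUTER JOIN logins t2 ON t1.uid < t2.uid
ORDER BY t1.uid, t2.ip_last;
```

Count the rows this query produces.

10

LEFT JOIN keeps every row from `users`; unmatched rows get NULL for `logins`'s columns.
Matching on t1.uid < t2.uid.
- t1[0] uid=3 → 1 match(es) in t2 → 1 row(s).
- t1[1] uid=3 → 1 match(es) in t2 → 1 row(s).
- t1[2] uid=2 → 2 match(es) in t2 → 2 row(s).
- t1[3] uid=9 → no match; kept with NULLs on the t2 side.
- t1[4] uid=2 → 2 match(es) in t2 → 2 row(s).
- t1[5] uid=8 → no match; kept with NULLs on the t2 side.
- t1[6] uid=5 → no match; kept with NULLs on the t2 side.
- t1[7] uid=9 → no match; kept with NULLs on the t2 side.
Total: 6 matched + 4 padded = 10 rows.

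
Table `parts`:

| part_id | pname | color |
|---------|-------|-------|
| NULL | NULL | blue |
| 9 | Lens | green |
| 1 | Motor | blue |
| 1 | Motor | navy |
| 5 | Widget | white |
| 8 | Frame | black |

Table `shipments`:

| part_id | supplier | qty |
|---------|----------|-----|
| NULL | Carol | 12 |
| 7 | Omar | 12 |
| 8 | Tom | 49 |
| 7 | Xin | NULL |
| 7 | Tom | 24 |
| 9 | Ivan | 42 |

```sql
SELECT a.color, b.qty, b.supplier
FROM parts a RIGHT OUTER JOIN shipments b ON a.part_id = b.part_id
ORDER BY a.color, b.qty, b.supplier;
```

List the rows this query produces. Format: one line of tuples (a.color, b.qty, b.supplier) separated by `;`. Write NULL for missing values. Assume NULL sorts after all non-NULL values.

RIGHT JOIN keeps every row from `shipments`; unmatched rows get NULL for `parts`'s columns.
Matching on a.part_id = b.part_id. A NULL in a compared column never satisfies the condition.
Matched pairs: 2; unmatched b rows kept: 4.

(black, 49, Tom); (green, 42, Ivan); (NULL, 12, Carol); (NULL, 12, Omar); (NULL, 24, Tom); (NULL, NULL, Xin)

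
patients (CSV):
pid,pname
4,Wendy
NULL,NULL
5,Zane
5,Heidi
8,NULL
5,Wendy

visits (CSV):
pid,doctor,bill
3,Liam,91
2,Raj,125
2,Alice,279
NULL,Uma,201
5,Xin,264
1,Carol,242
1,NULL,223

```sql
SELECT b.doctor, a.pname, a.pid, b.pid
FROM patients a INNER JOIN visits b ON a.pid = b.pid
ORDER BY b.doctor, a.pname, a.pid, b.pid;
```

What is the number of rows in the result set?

3

INNER JOIN keeps only pairs where the ON condition holds.
Matching on a.pid = b.pid. A NULL in a compared column never satisfies the condition.
- a row (pid=4): no match → dropped.
- a row (pid=NULL): no match → dropped.
- a row (pid=5): matches 1 b row(s) → 1 output row(s).
- a row (pid=5): matches 1 b row(s) → 1 output row(s).
- a row (pid=8): no match → dropped.
- a row (pid=5): matches 1 b row(s) → 1 output row(s).
Total: 3 rows.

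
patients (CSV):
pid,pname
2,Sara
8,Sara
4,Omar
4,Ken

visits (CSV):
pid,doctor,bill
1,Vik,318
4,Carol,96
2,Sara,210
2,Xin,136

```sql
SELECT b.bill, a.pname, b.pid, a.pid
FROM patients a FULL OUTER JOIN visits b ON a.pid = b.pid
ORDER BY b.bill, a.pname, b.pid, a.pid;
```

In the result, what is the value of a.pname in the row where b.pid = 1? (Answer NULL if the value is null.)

FULL OUTER JOIN keeps every row from both sides; unmatched rows get NULL for the other side's columns.
Matching on a.pid = b.pid.
- a (pid=2) pairs with 2 row(s) of b.
- a (pid=8) has no partner → padded with NULL.
- a (pid=4) pairs with 1 row(s) of b.
- a (pid=4) pairs with 1 row(s) of b.
- 1 b row(s) had no a match → kept, a columns NULL.

NULL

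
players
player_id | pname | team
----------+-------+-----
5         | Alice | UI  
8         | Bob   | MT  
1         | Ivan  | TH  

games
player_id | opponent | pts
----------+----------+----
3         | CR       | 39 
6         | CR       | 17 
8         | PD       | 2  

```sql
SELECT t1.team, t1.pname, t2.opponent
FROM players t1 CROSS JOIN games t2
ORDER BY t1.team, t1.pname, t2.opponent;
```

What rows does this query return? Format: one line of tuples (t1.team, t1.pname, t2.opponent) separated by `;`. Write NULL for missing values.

CROSS JOIN pairs every row of `players` with every row of `games`: 3 × 3 = 9 rows.
After projecting and ordering:
t1.team | t1.pname | t2.opponent
MT | Bob | CR
MT | Bob | CR
MT | Bob | PD
TH | Ivan | CR
TH | Ivan | CR
TH | Ivan | PD
UI | Alice | CR
UI | Alice | CR
UI | Alice | PD

(MT, Bob, CR); (MT, Bob, CR); (MT, Bob, PD); (TH, Ivan, CR); (TH, Ivan, CR); (TH, Ivan, PD); (UI, Alice, CR); (UI, Alice, CR); (UI, Alice, PD)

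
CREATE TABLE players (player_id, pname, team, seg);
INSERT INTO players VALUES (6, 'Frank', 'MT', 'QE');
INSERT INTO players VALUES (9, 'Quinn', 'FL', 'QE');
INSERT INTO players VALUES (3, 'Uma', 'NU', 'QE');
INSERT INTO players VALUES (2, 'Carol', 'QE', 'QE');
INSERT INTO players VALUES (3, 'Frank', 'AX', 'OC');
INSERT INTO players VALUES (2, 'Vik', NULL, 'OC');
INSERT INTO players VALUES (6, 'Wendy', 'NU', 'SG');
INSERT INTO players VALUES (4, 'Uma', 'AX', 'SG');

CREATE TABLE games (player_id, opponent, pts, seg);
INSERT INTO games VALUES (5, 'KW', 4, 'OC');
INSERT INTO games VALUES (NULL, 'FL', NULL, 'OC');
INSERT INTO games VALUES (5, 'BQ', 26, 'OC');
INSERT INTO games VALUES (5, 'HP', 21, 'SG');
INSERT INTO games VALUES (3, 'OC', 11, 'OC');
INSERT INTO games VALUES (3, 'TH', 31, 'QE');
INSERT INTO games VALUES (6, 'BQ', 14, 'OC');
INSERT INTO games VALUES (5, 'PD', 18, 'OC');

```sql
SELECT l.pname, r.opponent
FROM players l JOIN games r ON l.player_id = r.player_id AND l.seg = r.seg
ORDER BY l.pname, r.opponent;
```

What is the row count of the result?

2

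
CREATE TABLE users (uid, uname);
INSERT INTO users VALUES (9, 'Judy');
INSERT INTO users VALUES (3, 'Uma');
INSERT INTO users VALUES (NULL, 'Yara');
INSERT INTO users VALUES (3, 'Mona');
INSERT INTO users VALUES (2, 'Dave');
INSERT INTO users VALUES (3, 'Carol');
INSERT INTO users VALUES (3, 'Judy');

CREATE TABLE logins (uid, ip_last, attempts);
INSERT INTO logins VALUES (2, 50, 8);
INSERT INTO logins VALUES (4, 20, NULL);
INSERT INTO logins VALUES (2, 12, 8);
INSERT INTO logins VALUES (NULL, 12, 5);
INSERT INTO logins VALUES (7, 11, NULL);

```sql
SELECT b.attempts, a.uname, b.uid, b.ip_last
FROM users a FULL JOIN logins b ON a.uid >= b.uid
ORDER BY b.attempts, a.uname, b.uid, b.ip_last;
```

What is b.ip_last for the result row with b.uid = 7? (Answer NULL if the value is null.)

FULL OUTER JOIN keeps every row from both sides; unmatched rows get NULL for the other side's columns.
Matching on a.uid >= b.uid. A NULL in a compared column never satisfies the condition.
- uid=9: 4 matching b row(s), so 4 row(s) emitted.
- uid=3: 2 matching b row(s), so 2 row(s) emitted.
- uid=NULL: no b row matches, row kept with b columns NULL.
- uid=3: 2 matching b row(s), so 2 row(s) emitted.
- uid=2: 2 matching b row(s), so 2 row(s) emitted.
- uid=3: 2 matching b row(s), so 2 row(s) emitted.
- uid=3: 2 matching b row(s), so 2 row(s) emitted.
- plus 1 unmatched b row(s), each kept with NULL a columns.

11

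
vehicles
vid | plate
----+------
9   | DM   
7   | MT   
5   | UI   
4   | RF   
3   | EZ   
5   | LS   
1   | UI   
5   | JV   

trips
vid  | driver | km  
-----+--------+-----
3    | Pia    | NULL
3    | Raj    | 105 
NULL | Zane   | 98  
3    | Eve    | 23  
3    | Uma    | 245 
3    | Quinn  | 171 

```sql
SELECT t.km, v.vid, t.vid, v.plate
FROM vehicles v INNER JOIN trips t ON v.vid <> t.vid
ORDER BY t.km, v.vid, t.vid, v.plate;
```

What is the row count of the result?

35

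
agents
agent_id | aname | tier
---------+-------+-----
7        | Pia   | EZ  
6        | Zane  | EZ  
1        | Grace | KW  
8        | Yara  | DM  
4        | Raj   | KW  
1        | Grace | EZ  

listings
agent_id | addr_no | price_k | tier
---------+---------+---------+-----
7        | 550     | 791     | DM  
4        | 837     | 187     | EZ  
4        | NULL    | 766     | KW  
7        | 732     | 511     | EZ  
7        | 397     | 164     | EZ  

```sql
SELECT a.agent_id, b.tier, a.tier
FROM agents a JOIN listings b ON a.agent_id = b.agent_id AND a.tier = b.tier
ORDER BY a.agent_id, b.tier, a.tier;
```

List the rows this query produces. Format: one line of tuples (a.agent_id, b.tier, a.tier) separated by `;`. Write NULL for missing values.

(4, KW, KW); (7, EZ, EZ); (7, EZ, EZ)

INNER JOIN keeps only pairs where the ON condition holds.
Matching on a.agent_id = b.agent_id AND a.tier = b.tier.
- a (agent_id=7, tier=EZ) pairs with 2 row(s) of b.
- a (agent_id=6, tier=EZ) has no partner → excluded.
- a (agent_id=1, tier=KW) has no partner → excluded.
- a (agent_id=8, tier=DM) has no partner → excluded.
- a (agent_id=4, tier=KW) pairs with 1 row(s) of b.
- a (agent_id=1, tier=EZ) has no partner → excluded.
After projecting and ordering:
a.agent_id | b.tier | a.tier
4 | KW | KW
7 | EZ | EZ
7 | EZ | EZ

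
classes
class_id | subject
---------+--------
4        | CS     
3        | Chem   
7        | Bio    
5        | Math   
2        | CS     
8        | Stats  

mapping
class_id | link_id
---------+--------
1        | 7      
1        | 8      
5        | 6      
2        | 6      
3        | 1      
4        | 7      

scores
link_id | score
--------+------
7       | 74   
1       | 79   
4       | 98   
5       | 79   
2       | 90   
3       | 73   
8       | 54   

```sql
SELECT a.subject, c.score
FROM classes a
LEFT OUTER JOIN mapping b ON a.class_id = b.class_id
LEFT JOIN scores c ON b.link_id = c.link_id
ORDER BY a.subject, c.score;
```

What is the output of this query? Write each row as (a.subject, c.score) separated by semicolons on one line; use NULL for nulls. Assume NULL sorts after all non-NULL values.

(Bio, NULL); (CS, 74); (CS, NULL); (Chem, 79); (Math, NULL); (Stats, NULL)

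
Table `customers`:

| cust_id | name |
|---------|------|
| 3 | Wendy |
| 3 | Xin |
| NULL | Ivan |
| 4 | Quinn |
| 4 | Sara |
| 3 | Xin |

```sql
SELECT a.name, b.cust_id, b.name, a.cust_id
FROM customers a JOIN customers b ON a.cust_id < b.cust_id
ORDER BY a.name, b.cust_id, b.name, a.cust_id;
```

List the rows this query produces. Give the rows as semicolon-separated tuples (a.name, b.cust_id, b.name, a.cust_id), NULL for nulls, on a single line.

(Wendy, 4, Quinn, 3); (Wendy, 4, Sara, 3); (Xin, 4, Quinn, 3); (Xin, 4, Quinn, 3); (Xin, 4, Sara, 3); (Xin, 4, Sara, 3)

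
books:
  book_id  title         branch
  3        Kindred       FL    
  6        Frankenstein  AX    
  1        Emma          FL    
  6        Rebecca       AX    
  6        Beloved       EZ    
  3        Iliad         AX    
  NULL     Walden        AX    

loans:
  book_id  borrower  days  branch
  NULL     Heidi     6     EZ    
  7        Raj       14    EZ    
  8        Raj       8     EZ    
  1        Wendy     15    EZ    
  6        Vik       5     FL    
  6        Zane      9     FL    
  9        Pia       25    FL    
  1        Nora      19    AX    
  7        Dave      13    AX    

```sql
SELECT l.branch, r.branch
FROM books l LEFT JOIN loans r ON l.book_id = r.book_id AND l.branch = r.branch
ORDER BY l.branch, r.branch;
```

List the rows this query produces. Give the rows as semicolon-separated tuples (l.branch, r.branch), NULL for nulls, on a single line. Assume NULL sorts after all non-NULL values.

(AX, NULL); (AX, NULL); (AX, NULL); (AX, NULL); (EZ, NULL); (FL, NULL); (FL, NULL)

LEFT JOIN keeps every row from `books`; unmatched rows get NULL for `loans`'s columns.
Matching on l.book_id = r.book_id AND l.branch = r.branch. A NULL in a compared column never satisfies the condition.
Matched pairs: 0; unmatched l rows kept: 7.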